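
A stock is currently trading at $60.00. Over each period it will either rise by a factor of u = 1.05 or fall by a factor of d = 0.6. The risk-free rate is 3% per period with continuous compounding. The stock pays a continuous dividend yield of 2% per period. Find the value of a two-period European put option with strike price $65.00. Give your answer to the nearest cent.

Per-period risk-free factor R = e^0.03 = 1.0305; dividend-adjusted growth = e^(0.03−0.02) = 1.0101.
Risk-neutral probability p = (1.0101 − 0.6)/(1.05 − 0.6) = 0.4101/0.4500 = 0.9112
Terminal stock prices: S_uu = 66.15, S_ud = 37.8, S_dd = 21.6
Terminal payoffs (K − S): max(-1.15, 0) = 0, max(27.2, 0) = 27.2, max(43.4, 0) = 43.4
Node u (S = 63): V_u = e^(−0.03)·[0.9112·0.0000 + 0.0888·27.2000] = 2.3434
Node d (S = 36): V_d = e^(−0.03)·[0.9112·27.2000 + 0.0888·43.4000] = 27.7918
Node 0 (S = 60): V_0 = e^(−0.03)·[0.9112·2.3434 + 0.0888·27.7918] = 4.4666

$4.47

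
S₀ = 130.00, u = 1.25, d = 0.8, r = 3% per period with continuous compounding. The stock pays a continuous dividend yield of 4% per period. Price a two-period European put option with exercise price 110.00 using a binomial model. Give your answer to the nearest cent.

Per-period risk-free factor R = e^0.03 = 1.0305; dividend-adjusted growth = e^(0.03−0.04) = 0.9900.
Risk-neutral probability p = (0.9900 − 0.8)/(1.25 − 0.8) = 0.1900/0.4500 = 0.4223
Terminal stock prices: S_uu = 203.1, S_ud = 130, S_dd = 83.2
Terminal payoffs (K − S): max(-93.12, 0) = 0, max(-20, 0) = 0, max(26.8, 0) = 26.8
Node u (S = 162.5): V_u = e^(−0.03)·[0.4223·0.0000 + 0.5777·0.0000] = 0.0000
Node d (S = 104): V_d = e^(−0.03)·[0.4223·0.0000 + 0.5777·26.8000] = 15.0239
Node 0 (S = 130): V_0 = e^(−0.03)·[0.4223·0.0000 + 0.5777·15.0239] = 8.4223

8.42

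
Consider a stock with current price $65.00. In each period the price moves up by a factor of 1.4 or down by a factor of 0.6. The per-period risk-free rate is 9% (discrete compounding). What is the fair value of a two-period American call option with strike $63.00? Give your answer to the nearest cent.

$20.34

Risk-neutral probability p = (1 + 0.09 − 0.6)/(1.4 − 0.6) = 0.4900/0.8000 = 0.6125
Terminal stock prices: S_uu = 127.4, S_ud = 54.6, S_dd = 23.4
Terminal payoffs (S − K): max(64.4, 0) = 64.4, max(-8.4, 0) = 0, max(-39.6, 0) = 0
Node u (S = 91): continuation = 1/1.09·[0.6125·64.4000 + 0.3875·0.0000] = 36.1881; exercise value = 28.0000 ≤ continuation, so V_u = 36.1881
Node d (S = 39): continuation = 1/1.09·[0.6125·0.0000 + 0.3875·0.0000] = 0.0000; exercise value = 0.0000 ≤ continuation, so V_d = 0.0000
Node 0 (S = 65): continuation = 1/1.09·[0.6125·36.1881 + 0.3875·0.0000] = 20.3350; exercise value = 2.0000 ≤ continuation, so V_0 = 20.3350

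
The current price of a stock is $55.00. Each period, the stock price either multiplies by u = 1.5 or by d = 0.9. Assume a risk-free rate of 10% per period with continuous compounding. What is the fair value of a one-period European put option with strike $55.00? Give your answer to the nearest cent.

$3.27

Risk-neutral probability p = (e^0.1 − 0.9)/(1.5 − 0.9) = 0.2052/0.6000 = 0.3420
Terminal stock prices: S_u = 82.5, S_d = 49.5
Terminal payoffs (K − S): max(-27.5, 0) = 0, max(5.5, 0) = 5.5
Node 0 (S = 55): V_0 = e^(−0.1)·[0.3420·0.0000 + 0.6580·5.5000] = 3.2748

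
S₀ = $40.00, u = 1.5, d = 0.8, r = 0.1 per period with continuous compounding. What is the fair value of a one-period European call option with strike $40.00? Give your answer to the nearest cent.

Risk-neutral probability p = (e^0.1 − 0.8)/(1.5 − 0.8) = 0.3052/0.7000 = 0.4360
Terminal stock prices: S_u = 60, S_d = 32
Terminal payoffs (S − K): max(20, 0) = 20, max(-8, 0) = 0
Node 0 (S = 40): V_0 = e^(−0.1)·[0.4360·20.0000 + 0.5640·0.0000] = 7.8894

$7.89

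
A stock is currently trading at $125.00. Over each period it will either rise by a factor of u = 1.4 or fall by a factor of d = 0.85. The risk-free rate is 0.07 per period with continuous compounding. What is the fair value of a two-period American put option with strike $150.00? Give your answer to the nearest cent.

Risk-neutral probability p = (e^0.07 − 0.85)/(1.4 − 0.85) = 0.2225/0.5500 = 0.4046
Terminal stock prices: S_uu = 245, S_ud = 148.8, S_dd = 90.31
Terminal payoffs (K − S): max(-95, 0) = 0, max(1.25, 0) = 1.25, max(59.69, 0) = 59.69
Node u (S = 175): continuation = e^(−0.07)·[0.4046·0.0000 + 0.5954·1.2500] = 0.6940; exercise value = 0.0000 ≤ continuation, so V_u = 0.6940
Node d (S = 106.2): continuation = e^(−0.07)·[0.4046·1.2500 + 0.5954·59.6875] = 33.6091; exercise value = 43.7500 > continuation, so V_d = 43.7500 (exercise)
Node 0 (S = 125): continuation = e^(−0.07)·[0.4046·0.6940 + 0.5954·43.7500] = 24.5511; exercise value = 25.0000 > continuation, so V_0 = 25.0000 (exercise)

$25.00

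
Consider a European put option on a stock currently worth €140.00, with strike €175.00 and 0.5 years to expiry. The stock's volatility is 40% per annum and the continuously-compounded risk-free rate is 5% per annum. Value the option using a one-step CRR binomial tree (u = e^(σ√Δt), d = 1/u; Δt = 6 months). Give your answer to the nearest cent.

€35.66

CRR parameters: u = e^(σ√Δt) = e^(0.4·√0.5) = 1.3269, d = 1/u = 0.7536
Per-period rate: rΔt = 0.05·0.5 = 0.025, so R = e^0.025 = 1.0253
Risk-neutral probability p = (e^0.025 − 0.7536)/(1.3269 − 0.7536) = 0.2717/0.5733 = 0.4739
Terminal stock prices: S_u = 185.8, S_d = 105.5
Terminal payoffs (K − S): max(-10.77, 0) = 0, max(69.49, 0) = 69.49
Node 0 (S = 140): V_0 = e^(−0.025)·[0.4739·0.0000 + 0.5261·69.4906] = 35.6552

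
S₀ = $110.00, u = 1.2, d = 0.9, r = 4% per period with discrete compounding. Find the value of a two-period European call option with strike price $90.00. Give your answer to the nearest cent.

$27.03

Risk-neutral probability p = (1 + 0.04 − 0.9)/(1.2 − 0.9) = 0.1400/0.3000 = 0.4667
Terminal stock prices: S_uu = 158.4, S_ud = 118.8, S_dd = 89.1
Terminal payoffs (S − K): max(68.4, 0) = 68.4, max(28.8, 0) = 28.8, max(-0.9, 0) = 0
Node u (S = 132): V_u = 1/1.04·[0.4667·68.4000 + 0.5333·28.8000] = 45.4615
Node d (S = 99): V_d = 1/1.04·[0.4667·28.8000 + 0.5333·0.0000] = 12.9231
Node 0 (S = 110): V_0 = 1/1.04·[0.4667·45.4615 + 0.5333·12.9231] = 27.0266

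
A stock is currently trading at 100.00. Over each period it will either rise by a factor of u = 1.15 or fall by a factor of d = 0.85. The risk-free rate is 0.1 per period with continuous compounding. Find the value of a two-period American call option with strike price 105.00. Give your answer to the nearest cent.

16.14

Risk-neutral probability p = (e^0.1 − 0.85)/(1.15 − 0.85) = 0.2552/0.3000 = 0.8506
Terminal stock prices: S_uu = 132.2, S_ud = 97.75, S_dd = 72.25
Terminal payoffs (S − K): max(27.25, 0) = 27.25, max(-7.25, 0) = 0, max(-32.75, 0) = 0
Node u (S = 115): continuation = e^(−0.1)·[0.8506·27.2500 + 0.1494·0.0000] = 20.9723; exercise value = 10.0000 ≤ continuation, so V_u = 20.9723
Node d (S = 85): continuation = e^(−0.1)·[0.8506·0.0000 + 0.1494·0.0000] = 0.0000; exercise value = 0.0000 ≤ continuation, so V_d = 0.0000
Node 0 (S = 100): continuation = e^(−0.1)·[0.8506·20.9723 + 0.1494·0.0000] = 16.1409; exercise value = 0.0000 ≤ continuation, so V_0 = 16.1409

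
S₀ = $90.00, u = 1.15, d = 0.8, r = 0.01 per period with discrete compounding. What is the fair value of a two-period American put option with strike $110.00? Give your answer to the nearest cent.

$21.45

Risk-neutral probability p = (1 + 0.01 − 0.8)/(1.15 − 0.8) = 0.2100/0.3500 = 0.6000
Terminal stock prices: S_uu = 119, S_ud = 82.8, S_dd = 57.6
Terminal payoffs (K − S): max(-9.025, 0) = 0, max(27.2, 0) = 27.2, max(52.4, 0) = 52.4
Node u (S = 103.5): continuation = 1/1.01·[0.6000·0.0000 + 0.4000·27.2000] = 10.7723; exercise value = 6.5000 ≤ continuation, so V_u = 10.7723
Node d (S = 72): continuation = 1/1.01·[0.6000·27.2000 + 0.4000·52.4000] = 36.9109; exercise value = 38.0000 > continuation, so V_d = 38.0000 (exercise)
Node 0 (S = 90): continuation = 1/1.01·[0.6000·10.7723 + 0.4000·38.0000] = 21.4489; exercise value = 20.0000 ≤ continuation, so V_0 = 21.4489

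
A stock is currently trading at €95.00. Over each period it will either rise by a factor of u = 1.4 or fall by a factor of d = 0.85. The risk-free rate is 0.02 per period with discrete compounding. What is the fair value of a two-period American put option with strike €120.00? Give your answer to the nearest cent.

Risk-neutral probability p = (1 + 0.02 − 0.85)/(1.4 − 0.85) = 0.1700/0.5500 = 0.3091
Terminal stock prices: S_uu = 186.2, S_ud = 113, S_dd = 68.64
Terminal payoffs (K − S): max(-66.2, 0) = 0, max(6.95, 0) = 6.95, max(51.36, 0) = 51.36
Node u (S = 133): continuation = 1/1.02·[0.3091·0.0000 + 0.6909·6.9500] = 4.7077; exercise value = 0.0000 ≤ continuation, so V_u = 4.7077
Node d (S = 80.75): continuation = 1/1.02·[0.3091·6.9500 + 0.6909·51.3625] = 36.8971; exercise value = 39.2500 > continuation, so V_d = 39.2500 (exercise)
Node 0 (S = 95): continuation = 1/1.02·[0.3091·4.7077 + 0.6909·39.2500] = 28.0130; exercise value = 25.0000 ≤ continuation, so V_0 = 28.0130

€28.01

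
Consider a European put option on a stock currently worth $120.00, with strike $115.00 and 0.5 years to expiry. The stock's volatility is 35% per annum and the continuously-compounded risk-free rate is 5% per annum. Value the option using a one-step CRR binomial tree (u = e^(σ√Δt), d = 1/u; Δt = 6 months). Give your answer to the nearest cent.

CRR parameters: u = e^(σ√Δt) = e^(0.35·√0.5) = 1.2808, d = 1/u = 0.7808
Per-period rate: rΔt = 0.05·0.5 = 0.025, so R = e^0.025 = 1.0253
Risk-neutral probability p = (e^0.025 − 0.7808)/(1.2808 − 0.7808) = 0.2446/0.5000 = 0.4891
Terminal stock prices: S_u = 153.7, S_d = 93.69
Terminal payoffs (K − S): max(-38.7, 0) = 0, max(21.31, 0) = 21.31
Node 0 (S = 120): V_0 = e^(−0.025)·[0.4891·0.0000 + 0.5109·21.3088] = 10.6185

$10.62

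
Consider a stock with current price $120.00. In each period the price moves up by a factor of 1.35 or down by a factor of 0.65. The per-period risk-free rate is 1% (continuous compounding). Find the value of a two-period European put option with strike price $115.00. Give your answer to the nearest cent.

Risk-neutral probability p = (e^0.01 − 0.65)/(1.35 − 0.65) = 0.3601/0.7000 = 0.5144
Terminal stock prices: S_uu = 218.7, S_ud = 105.3, S_dd = 50.7
Terminal payoffs (K − S): max(-103.7, 0) = 0, max(9.7, 0) = 9.7, max(64.3, 0) = 64.3
Node u (S = 162): V_u = e^(−0.01)·[0.5144·0.0000 + 0.4856·9.7000] = 4.6639
Node d (S = 78): V_d = e^(−0.01)·[0.5144·9.7000 + 0.4856·64.3000] = 35.8557
Node 0 (S = 120): V_0 = e^(−0.01)·[0.5144·4.6639 + 0.4856·35.8557] = 19.6148

$19.61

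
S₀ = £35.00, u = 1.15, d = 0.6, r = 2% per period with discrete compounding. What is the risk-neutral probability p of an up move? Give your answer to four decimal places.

p = 0.7636

Risk-neutral probability p = (1 + 0.02 − 0.6)/(1.15 − 0.6) = 0.4200/0.5500 = 0.7636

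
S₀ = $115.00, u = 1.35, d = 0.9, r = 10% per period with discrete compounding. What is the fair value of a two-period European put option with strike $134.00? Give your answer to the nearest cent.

$10.42

Risk-neutral probability p = (1 + 0.1 − 0.9)/(1.35 − 0.9) = 0.2000/0.4500 = 0.4444
Terminal stock prices: S_uu = 209.6, S_ud = 139.7, S_dd = 93.15
Terminal payoffs (K − S): max(-75.59, 0) = 0, max(-5.725, 0) = 0, max(40.85, 0) = 40.85
Node u (S = 155.2): V_u = 1/1.1·[0.4444·0.0000 + 0.5556·0.0000] = 0.0000
Node d (S = 103.5): V_d = 1/1.1·[0.4444·0.0000 + 0.5556·40.8500] = 20.6313
Node 0 (S = 115): V_0 = 1/1.1·[0.4444·0.0000 + 0.5556·20.6313] = 10.4199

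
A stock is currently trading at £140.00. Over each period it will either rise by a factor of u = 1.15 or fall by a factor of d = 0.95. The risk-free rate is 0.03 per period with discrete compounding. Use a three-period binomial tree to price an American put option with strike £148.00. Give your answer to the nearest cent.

Risk-neutral probability p = (1 + 0.03 − 0.95)/(1.15 − 0.95) = 0.0800/0.2000 = 0.4000
Terminal stock prices: S_uuu = 212.9, S_uud = 175.9, S_udd = 145.3, S_ddd = 120
Terminal payoffs (K − S): max(-64.92, 0) = 0, max(-27.89, 0) = 0, max(2.697, 0) = 2.697, max(27.97, 0) = 27.97
Node uu (S = 185.1): continuation = 1/1.03·[0.4000·0.0000 + 0.6000·0.0000] = 0.0000; exercise value = 0.0000 ≤ continuation, so V_uu = 0.0000
Node ud (S = 152.9): continuation = 1/1.03·[0.4000·0.0000 + 0.6000·2.6975] = 1.5714; exercise value = 0.0000 ≤ continuation, so V_ud = 1.5714
Node dd (S = 126.3): continuation = 1/1.03·[0.4000·2.6975 + 0.6000·27.9675] = 17.3393; exercise value = 21.6500 > continuation, so V_dd = 21.6500 (exercise)
Node u (S = 161): continuation = 1/1.03·[0.4000·0.0000 + 0.6000·1.5714] = 0.9154; exercise value = 0.0000 ≤ continuation, so V_u = 0.9154
Node d (S = 133): continuation = 1/1.03·[0.4000·1.5714 + 0.6000·21.6500] = 13.2219; exercise value = 15.0000 > continuation, so V_d = 15.0000 (exercise)
Node 0 (S = 140): continuation = 1/1.03·[0.4000·0.9154 + 0.6000·15.0000] = 9.0933; exercise value = 8.0000 ≤ continuation, so V_0 = 9.0933

£9.09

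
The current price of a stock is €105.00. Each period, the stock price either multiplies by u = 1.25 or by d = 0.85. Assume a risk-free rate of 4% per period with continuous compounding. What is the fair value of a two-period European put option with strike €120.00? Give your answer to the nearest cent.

Risk-neutral probability p = (e^0.04 − 0.85)/(1.25 − 0.85) = 0.1908/0.4000 = 0.4770
Terminal stock prices: S_uu = 164.1, S_ud = 111.6, S_dd = 75.86
Terminal payoffs (K − S): max(-44.06, 0) = 0, max(8.438, 0) = 8.438, max(44.14, 0) = 44.14
Node u (S = 131.2): V_u = e^(−0.04)·[0.4770·0.0000 + 0.5230·8.4375] = 4.2396
Node d (S = 89.25): V_d = e^(−0.04)·[0.4770·8.4375 + 0.5230·44.1375] = 26.0447
Node 0 (S = 105): V_0 = e^(−0.04)·[0.4770·4.2396 + 0.5230·26.0447] = 15.0297

€15.03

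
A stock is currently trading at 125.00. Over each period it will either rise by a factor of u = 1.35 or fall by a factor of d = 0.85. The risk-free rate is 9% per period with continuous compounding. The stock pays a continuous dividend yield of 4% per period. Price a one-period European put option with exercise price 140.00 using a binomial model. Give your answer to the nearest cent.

18.43

Per-period risk-free factor R = e^0.09 = 1.0942; dividend-adjusted growth = e^(0.09−0.04) = 1.0513.
Risk-neutral probability p = (1.0513 − 0.85)/(1.35 − 0.85) = 0.2013/0.5000 = 0.4025
Terminal stock prices: S_u = 168.8, S_d = 106.2
Terminal payoffs (K − S): max(-28.75, 0) = 0, max(33.75, 0) = 33.75
Node 0 (S = 125): V_0 = e^(−0.09)·[0.4025·0.0000 + 0.5975·33.7500] = 18.4287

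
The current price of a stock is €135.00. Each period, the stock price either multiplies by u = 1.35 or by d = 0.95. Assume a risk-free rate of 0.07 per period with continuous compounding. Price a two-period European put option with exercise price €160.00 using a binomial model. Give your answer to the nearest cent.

Risk-neutral probability p = (e^0.07 − 0.95)/(1.35 − 0.95) = 0.1225/0.4000 = 0.3063
Terminal stock prices: S_uu = 246, S_ud = 173.1, S_dd = 121.8
Terminal payoffs (K − S): max(-86.04, 0) = 0, max(-13.14, 0) = 0, max(38.16, 0) = 38.16
Node u (S = 182.2): V_u = e^(−0.07)·[0.3063·0.0000 + 0.6937·0.0000] = 0.0000
Node d (S = 128.2): V_d = e^(−0.07)·[0.3063·0.0000 + 0.6937·38.1625] = 24.6846
Node 0 (S = 135): V_0 = e^(−0.07)·[0.3063·0.0000 + 0.6937·24.6846] = 15.9667

€15.97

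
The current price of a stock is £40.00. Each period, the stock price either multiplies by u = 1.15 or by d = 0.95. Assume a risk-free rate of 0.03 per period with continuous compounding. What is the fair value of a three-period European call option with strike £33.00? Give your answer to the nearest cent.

Risk-neutral probability p = (e^0.03 − 0.95)/(1.15 − 0.95) = 0.0805/0.2000 = 0.4023
Terminal stock prices: S_uuu = 60.83, S_uud = 50.25, S_udd = 41.52, S_ddd = 34.29
Terminal payoffs (S − K): max(27.83, 0) = 27.83, max(17.25, 0) = 17.25, max(8.515, 0) = 8.515, max(1.295, 0) = 1.295
Node uu (S = 52.9): V_uu = e^(−0.03)·[0.4023·27.8350 + 0.5977·17.2550] = 20.8753
Node ud (S = 43.7): V_ud = e^(−0.03)·[0.4023·17.2550 + 0.5977·8.5150] = 11.6753
Node dd (S = 36.1): V_dd = e^(−0.03)·[0.4023·8.5150 + 0.5977·1.2950] = 4.0753
Node u (S = 46): V_u = e^(−0.03)·[0.4023·20.8753 + 0.5977·11.6753] = 14.9218
Node d (S = 38): V_d = e^(−0.03)·[0.4023·11.6753 + 0.5977·4.0753] = 6.9218
Node 0 (S = 40): V_0 = e^(−0.03)·[0.4023·14.9218 + 0.5977·6.9218] = 9.8403

£9.84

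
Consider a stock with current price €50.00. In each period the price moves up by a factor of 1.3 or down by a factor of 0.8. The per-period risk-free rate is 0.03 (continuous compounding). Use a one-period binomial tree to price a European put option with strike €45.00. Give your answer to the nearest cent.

Risk-neutral probability p = (e^0.03 − 0.8)/(1.3 − 0.8) = 0.2305/0.5000 = 0.4609
Terminal stock prices: S_u = 65, S_d = 40
Terminal payoffs (K − S): max(-20, 0) = 0, max(5, 0) = 5
Node 0 (S = 50): V_0 = e^(−0.03)·[0.4609·0.0000 + 0.5391·5.0000] = 2.6158

€2.62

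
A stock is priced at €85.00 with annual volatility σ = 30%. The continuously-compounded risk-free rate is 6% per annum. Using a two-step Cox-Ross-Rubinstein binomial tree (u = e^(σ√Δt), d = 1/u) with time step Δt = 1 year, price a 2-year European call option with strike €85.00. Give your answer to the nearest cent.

CRR parameters: u = e^(σ√Δt) = e^(0.3·√1) = 1.3499, d = 1/u = 0.7408
Per-period rate: rΔt = 0.06·1 = 0.06, so R = e^0.06 = 1.0618
Risk-neutral probability p = (e^0.06 − 0.7408)/(1.3499 − 0.7408) = 0.3210/0.6090 = 0.5271
Terminal stock prices: S_uu = 154.9, S_ud = 85, S_dd = 46.65
Terminal payoffs (S − K): max(69.88, 0) = 69.88, max(0, 0) = 0, max(-38.35, 0) = 0
Node u (S = 114.7): V_u = e^(−0.06)·[0.5271·69.8801 + 0.4729·0.0000] = 34.6880
Node d (S = 62.97): V_d = e^(−0.06)·[0.5271·0.0000 + 0.4729·0.0000] = 0.0000
Node 0 (S = 85): V_0 = e^(−0.06)·[0.5271·34.6880 + 0.4729·0.0000] = 17.2189

€17.22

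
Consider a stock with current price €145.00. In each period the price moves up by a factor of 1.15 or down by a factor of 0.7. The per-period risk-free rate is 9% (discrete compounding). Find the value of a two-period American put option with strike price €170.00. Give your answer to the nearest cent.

€25.00

Risk-neutral probability p = (1 + 0.09 − 0.7)/(1.15 − 0.7) = 0.3900/0.4500 = 0.8667
Terminal stock prices: S_uu = 191.8, S_ud = 116.7, S_dd = 71.05
Terminal payoffs (K − S): max(-21.76, 0) = 0, max(53.28, 0) = 53.28, max(98.95, 0) = 98.95
Node u (S = 166.8): continuation = 1/1.09·[0.8667·0.0000 + 0.1333·53.2750] = 6.5168; exercise value = 3.2500 ≤ continuation, so V_u = 6.5168
Node d (S = 101.5): continuation = 1/1.09·[0.8667·53.2750 + 0.1333·98.9500] = 54.4633; exercise value = 68.5000 > continuation, so V_d = 68.5000 (exercise)
Node 0 (S = 145): continuation = 1/1.09·[0.8667·6.5168 + 0.1333·68.5000] = 13.5608; exercise value = 25.0000 > continuation, so V_0 = 25.0000 (exercise)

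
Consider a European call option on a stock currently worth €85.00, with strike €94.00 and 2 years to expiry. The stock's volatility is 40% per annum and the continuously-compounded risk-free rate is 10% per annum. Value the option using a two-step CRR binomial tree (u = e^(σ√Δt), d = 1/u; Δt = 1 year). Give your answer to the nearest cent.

CRR parameters: u = e^(σ√Δt) = e^(0.4·√1) = 1.4918, d = 1/u = 0.6703
Per-period rate: rΔt = 0.1·1 = 0.1, so R = e^0.1 = 1.1052
Risk-neutral probability p = (e^0.1 − 0.6703)/(1.4918 − 0.6703) = 0.4349/0.8215 = 0.5293
Terminal stock prices: S_uu = 189.2, S_ud = 85, S_dd = 38.19
Terminal payoffs (S − K): max(95.17, 0) = 95.17, max(-9, 0) = 0, max(-55.81, 0) = 0
Node u (S = 126.8): V_u = e^(−0.1)·[0.5293·95.1710 + 0.4707·0.0000] = 45.5833
Node d (S = 56.98): V_d = e^(−0.1)·[0.5293·0.0000 + 0.4707·0.0000] = 0.0000
Node 0 (S = 85): V_0 = e^(−0.1)·[0.5293·45.5833 + 0.4707·0.0000] = 21.8326

€21.83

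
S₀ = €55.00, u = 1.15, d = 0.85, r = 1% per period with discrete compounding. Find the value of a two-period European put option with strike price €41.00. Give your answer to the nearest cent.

Risk-neutral probability p = (1 + 0.01 − 0.85)/(1.15 − 0.85) = 0.1600/0.3000 = 0.5333
Terminal stock prices: S_uu = 72.74, S_ud = 53.76, S_dd = 39.74
Terminal payoffs (K − S): max(-31.74, 0) = 0, max(-12.76, 0) = 0, max(1.263, 0) = 1.263
Node u (S = 63.25): V_u = 1/1.01·[0.5333·0.0000 + 0.4667·0.0000] = 0.0000
Node d (S = 46.75): V_d = 1/1.01·[0.5333·0.0000 + 0.4667·1.2625] = 0.5833
Node 0 (S = 55): V_0 = 1/1.01·[0.5333·0.0000 + 0.4667·0.5833] = 0.2695

€0.27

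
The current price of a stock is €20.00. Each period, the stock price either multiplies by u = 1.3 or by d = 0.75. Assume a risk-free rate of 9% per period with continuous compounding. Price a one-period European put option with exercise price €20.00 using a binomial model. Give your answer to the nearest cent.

Risk-neutral probability p = (e^0.09 − 0.75)/(1.3 − 0.75) = 0.3442/0.5500 = 0.6258
Terminal stock prices: S_u = 26, S_d = 15
Terminal payoffs (K − S): max(-6, 0) = 0, max(5, 0) = 5
Node 0 (S = 20): V_0 = e^(−0.09)·[0.6258·0.0000 + 0.3742·5.0000] = 1.7101

€1.71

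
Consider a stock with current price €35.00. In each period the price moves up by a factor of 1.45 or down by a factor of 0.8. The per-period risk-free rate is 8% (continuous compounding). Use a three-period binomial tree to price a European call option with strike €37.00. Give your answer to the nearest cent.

Risk-neutral probability p = (e^0.08 − 0.8)/(1.45 − 0.8) = 0.2833/0.6500 = 0.4358
Terminal stock prices: S_uuu = 106.7, S_uud = 58.87, S_udd = 32.48, S_ddd = 17.92
Terminal payoffs (S − K): max(69.7, 0) = 69.7, max(21.87, 0) = 21.87, max(-4.52, 0) = 0, max(-19.08, 0) = 0
Node uu (S = 73.59): V_uu = e^(−0.08)·[0.4358·69.7019 + 0.5642·21.8700] = 39.4322
Node ud (S = 40.6): V_ud = e^(−0.08)·[0.4358·21.8700 + 0.5642·0.0000] = 8.7987
Node dd (S = 22.4): V_dd = e^(−0.08)·[0.4358·0.0000 + 0.5642·0.0000] = 0.0000
Node u (S = 50.75): V_u = e^(−0.08)·[0.4358·39.4322 + 0.5642·8.7987] = 20.4466
Node d (S = 28): V_d = e^(−0.08)·[0.4358·8.7987 + 0.5642·0.0000] = 3.5399
Node 0 (S = 35): V_0 = e^(−0.08)·[0.4358·20.4466 + 0.5642·3.5399] = 10.0696

€10.07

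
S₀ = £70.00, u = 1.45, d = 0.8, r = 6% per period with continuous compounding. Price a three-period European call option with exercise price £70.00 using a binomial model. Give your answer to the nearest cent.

Risk-neutral probability p = (e^0.06 − 0.8)/(1.45 − 0.8) = 0.2618/0.6500 = 0.4028
Terminal stock prices: S_uuu = 213.4, S_uud = 117.7, S_udd = 64.96, S_ddd = 35.84
Terminal payoffs (S − K): max(143.4, 0) = 143.4, max(47.74, 0) = 47.74, max(-5.04, 0) = 0, max(-34.16, 0) = 0
Node uu (S = 147.2): V_uu = e^(−0.06)·[0.4028·143.4038 + 0.5972·47.7400] = 81.2515
Node ud (S = 81.2): V_ud = e^(−0.06)·[0.4028·47.7400 + 0.5972·0.0000] = 18.1110
Node dd (S = 44.8): V_dd = e^(−0.06)·[0.4028·0.0000 + 0.5972·0.0000] = 0.0000
Node u (S = 101.5): V_u = e^(−0.06)·[0.4028·81.2515 + 0.5972·18.1110] = 41.0097
Node d (S = 56): V_d = e^(−0.06)·[0.4028·18.1110 + 0.5972·0.0000] = 6.8707
Node 0 (S = 70): V_0 = e^(−0.06)·[0.4028·41.0097 + 0.5972·6.8707] = 19.4218

£19.42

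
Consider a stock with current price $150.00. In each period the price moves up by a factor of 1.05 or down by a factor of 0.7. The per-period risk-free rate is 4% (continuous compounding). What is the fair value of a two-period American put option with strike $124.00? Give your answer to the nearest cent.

$0.80

Risk-neutral probability p = (e^0.04 − 0.7)/(1.05 − 0.7) = 0.3408/0.3500 = 0.9737
Terminal stock prices: S_uu = 165.4, S_ud = 110.2, S_dd = 73.5
Terminal payoffs (K − S): max(-41.38, 0) = 0, max(13.75, 0) = 13.75, max(50.5, 0) = 50.5
Node u (S = 157.5): continuation = e^(−0.04)·[0.9737·0.0000 + 0.0263·13.7500] = 0.3469; exercise value = 0.0000 ≤ continuation, so V_u = 0.3469
Node d (S = 105): continuation = e^(−0.04)·[0.9737·13.7500 + 0.0263·50.5000] = 14.1379; exercise value = 19.0000 > continuation, so V_d = 19.0000 (exercise)
Node 0 (S = 150): continuation = e^(−0.04)·[0.9737·0.3469 + 0.0263·19.0000] = 0.8038; exercise value = 0.0000 ≤ continuation, so V_0 = 0.8038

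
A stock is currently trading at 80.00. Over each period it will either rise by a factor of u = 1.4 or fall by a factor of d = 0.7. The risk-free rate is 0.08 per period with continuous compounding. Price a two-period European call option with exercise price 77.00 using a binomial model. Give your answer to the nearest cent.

Risk-neutral probability p = (e^0.08 − 0.7)/(1.4 − 0.7) = 0.3833/0.7000 = 0.5476
Terminal stock prices: S_uu = 156.8, S_ud = 78.4, S_dd = 39.2
Terminal payoffs (S − K): max(79.8, 0) = 79.8, max(1.4, 0) = 1.4, max(-37.8, 0) = 0
Node u (S = 112): V_u = e^(−0.08)·[0.5476·79.8000 + 0.4524·1.4000] = 40.9200
Node d (S = 56): V_d = e^(−0.08)·[0.5476·1.4000 + 0.4524·0.0000] = 0.7076
Node 0 (S = 80): V_0 = e^(−0.08)·[0.5476·40.9200 + 0.4524·0.7076] = 20.9788

20.98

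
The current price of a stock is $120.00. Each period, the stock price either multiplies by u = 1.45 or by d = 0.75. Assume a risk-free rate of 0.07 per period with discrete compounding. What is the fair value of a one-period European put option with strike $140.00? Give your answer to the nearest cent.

Risk-neutral probability p = (1 + 0.07 − 0.75)/(1.45 − 0.75) = 0.3200/0.7000 = 0.4571
Terminal stock prices: S_u = 174, S_d = 90
Terminal payoffs (K − S): max(-34, 0) = 0, max(50, 0) = 50
Node 0 (S = 120): V_0 = 1/1.07·[0.4571·0.0000 + 0.5429·50.0000] = 25.3672

$25.37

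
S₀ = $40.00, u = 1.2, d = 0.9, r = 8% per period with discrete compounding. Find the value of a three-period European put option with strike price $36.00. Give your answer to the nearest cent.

Risk-neutral probability p = (1 + 0.08 − 0.9)/(1.2 − 0.9) = 0.1800/0.3000 = 0.6000
Terminal stock prices: S_uuu = 69.12, S_uud = 51.84, S_udd = 38.88, S_ddd = 29.16
Terminal payoffs (K − S): max(-33.12, 0) = 0, max(-15.84, 0) = 0, max(-2.88, 0) = 0, max(6.84, 0) = 6.84
Node uu (S = 57.6): V_uu = 1/1.08·[0.6000·0.0000 + 0.4000·0.0000] = 0.0000
Node ud (S = 43.2): V_ud = 1/1.08·[0.6000·0.0000 + 0.4000·0.0000] = 0.0000
Node dd (S = 32.4): V_dd = 1/1.08·[0.6000·0.0000 + 0.4000·6.8400] = 2.5333
Node u (S = 48): V_u = 1/1.08·[0.6000·0.0000 + 0.4000·0.0000] = 0.0000
Node d (S = 36): V_d = 1/1.08·[0.6000·0.0000 + 0.4000·2.5333] = 0.9383
Node 0 (S = 40): V_0 = 1/1.08·[0.6000·0.0000 + 0.4000·0.9383] = 0.3475

$0.35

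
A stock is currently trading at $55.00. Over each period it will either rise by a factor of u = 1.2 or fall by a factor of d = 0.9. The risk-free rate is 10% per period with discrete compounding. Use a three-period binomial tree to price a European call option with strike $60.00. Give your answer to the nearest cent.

$11.57

Risk-neutral probability p = (1 + 0.1 − 0.9)/(1.2 − 0.9) = 0.2000/0.3000 = 0.6667
Terminal stock prices: S_uuu = 95.04, S_uud = 71.28, S_udd = 53.46, S_ddd = 40.1
Terminal payoffs (S − K): max(35.04, 0) = 35.04, max(11.28, 0) = 11.28, max(-6.54, 0) = 0, max(-19.9, 0) = 0
Node uu (S = 79.2): V_uu = 1/1.1·[0.6667·35.0400 + 0.3333·11.2800] = 24.6545
Node ud (S = 59.4): V_ud = 1/1.1·[0.6667·11.2800 + 0.3333·0.0000] = 6.8364
Node dd (S = 44.55): V_dd = 1/1.1·[0.6667·0.0000 + 0.3333·0.0000] = 0.0000
Node u (S = 66): V_u = 1/1.1·[0.6667·24.6545 + 0.3333·6.8364] = 17.0138
Node d (S = 49.5): V_d = 1/1.1·[0.6667·6.8364 + 0.3333·0.0000] = 4.1433
Node 0 (S = 55): V_0 = 1/1.1·[0.6667·17.0138 + 0.3333·4.1433] = 11.5669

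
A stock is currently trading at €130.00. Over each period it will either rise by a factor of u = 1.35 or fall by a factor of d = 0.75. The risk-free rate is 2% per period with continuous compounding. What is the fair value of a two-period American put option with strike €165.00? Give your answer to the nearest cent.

Risk-neutral probability p = (e^0.02 − 0.75)/(1.35 − 0.75) = 0.2702/0.6000 = 0.4503
Terminal stock prices: S_uu = 236.9, S_ud = 131.6, S_dd = 73.12
Terminal payoffs (K − S): max(-71.93, 0) = 0, max(33.38, 0) = 33.38, max(91.88, 0) = 91.88
Node u (S = 175.5): continuation = e^(−0.02)·[0.4503·0.0000 + 0.5497·33.3750] = 17.9818; exercise value = 0.0000 ≤ continuation, so V_u = 17.9818
Node d (S = 97.5): continuation = e^(−0.02)·[0.4503·33.3750 + 0.5497·91.8750] = 64.2328; exercise value = 67.5000 > continuation, so V_d = 67.5000 (exercise)
Node 0 (S = 130): continuation = e^(−0.02)·[0.4503·17.9818 + 0.5497·67.5000] = 44.3052; exercise value = 35.0000 ≤ continuation, so V_0 = 44.3052

€44.31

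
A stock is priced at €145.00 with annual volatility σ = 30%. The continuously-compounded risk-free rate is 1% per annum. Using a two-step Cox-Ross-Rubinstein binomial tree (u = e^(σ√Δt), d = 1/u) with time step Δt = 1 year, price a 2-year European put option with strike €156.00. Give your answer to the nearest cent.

€28.64

CRR parameters: u = e^(σ√Δt) = e^(0.3·√1) = 1.3499, d = 1/u = 0.7408
Per-period rate: rΔt = 0.01·1 = 0.01, so R = e^0.01 = 1.0101
Risk-neutral probability p = (e^0.01 − 0.7408)/(1.3499 − 0.7408) = 0.2692/0.6090 = 0.4421
Terminal stock prices: S_uu = 264.2, S_ud = 145, S_dd = 79.58
Terminal payoffs (K − S): max(-108.2, 0) = 0, max(11, 0) = 11, max(76.42, 0) = 76.42
Node u (S = 195.7): V_u = e^(−0.01)·[0.4421·0.0000 + 0.5579·11.0000] = 6.0763
Node d (S = 107.4): V_d = e^(−0.01)·[0.4421·11.0000 + 0.5579·76.4223] = 47.0291
Node 0 (S = 145): V_0 = e^(−0.01)·[0.4421·6.0763 + 0.5579·47.0291] = 28.6377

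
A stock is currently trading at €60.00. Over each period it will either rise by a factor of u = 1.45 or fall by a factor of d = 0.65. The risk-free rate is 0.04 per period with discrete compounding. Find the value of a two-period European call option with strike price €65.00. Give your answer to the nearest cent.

Risk-neutral probability p = (1 + 0.04 − 0.65)/(1.45 − 0.65) = 0.3900/0.8000 = 0.4875
Terminal stock prices: S_uu = 126.2, S_ud = 56.55, S_dd = 25.35
Terminal payoffs (S − K): max(61.15, 0) = 61.15, max(-8.45, 0) = 0, max(-39.65, 0) = 0
Node u (S = 87): V_u = 1/1.04·[0.4875·61.1500 + 0.5125·0.0000] = 28.6641
Node d (S = 39): V_d = 1/1.04·[0.4875·0.0000 + 0.5125·0.0000] = 0.0000
Node 0 (S = 60): V_0 = 1/1.04·[0.4875·28.6641 + 0.5125·0.0000] = 13.4363

€13.44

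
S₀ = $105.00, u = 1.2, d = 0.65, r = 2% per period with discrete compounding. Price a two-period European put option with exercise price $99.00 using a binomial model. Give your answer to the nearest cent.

$12.86

Risk-neutral probability p = (1 + 0.02 − 0.65)/(1.2 − 0.65) = 0.3700/0.5500 = 0.6727
Terminal stock prices: S_uu = 151.2, S_ud = 81.9, S_dd = 44.36
Terminal payoffs (K − S): max(-52.2, 0) = 0, max(17.1, 0) = 17.1, max(54.64, 0) = 54.64
Node u (S = 126): V_u = 1/1.02·[0.6727·0.0000 + 0.3273·17.1000] = 5.4866
Node d (S = 68.25): V_d = 1/1.02·[0.6727·17.1000 + 0.3273·54.6375] = 28.8088
Node 0 (S = 105): V_0 = 1/1.02·[0.6727·5.4866 + 0.3273·28.8088] = 12.8621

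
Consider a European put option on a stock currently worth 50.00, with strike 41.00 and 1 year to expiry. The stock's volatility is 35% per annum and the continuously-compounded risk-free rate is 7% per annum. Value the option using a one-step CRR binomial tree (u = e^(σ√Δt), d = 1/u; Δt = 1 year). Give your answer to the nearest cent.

CRR parameters: u = e^(σ√Δt) = e^(0.35·√1) = 1.4191, d = 1/u = 0.7047
Per-period rate: rΔt = 0.07·1 = 0.07, so R = e^0.07 = 1.0725
Risk-neutral probability p = (e^0.07 − 0.7047)/(1.4191 − 0.7047) = 0.3678/0.7144 = 0.5149
Terminal stock prices: S_u = 70.95, S_d = 35.23
Terminal payoffs (K − S): max(-29.95, 0) = 0, max(5.766, 0) = 5.766
Node 0 (S = 50): V_0 = e^(−0.07)·[0.5149·0.0000 + 0.4851·5.7656] = 2.6079

2.61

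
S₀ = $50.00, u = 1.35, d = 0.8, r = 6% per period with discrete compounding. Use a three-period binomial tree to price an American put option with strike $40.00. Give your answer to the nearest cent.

$1.98

Risk-neutral probability p = (1 + 0.06 − 0.8)/(1.35 − 0.8) = 0.2600/0.5500 = 0.4727
Terminal stock prices: S_uuu = 123, S_uud = 72.9, S_udd = 43.2, S_ddd = 25.6
Terminal payoffs (K − S): max(-83.02, 0) = 0, max(-32.9, 0) = 0, max(-3.2, 0) = 0, max(14.4, 0) = 14.4
Node uu (S = 91.13): continuation = 1/1.06·[0.4727·0.0000 + 0.5273·0.0000] = 0.0000; exercise value = 0.0000 ≤ continuation, so V_uu = 0.0000
Node ud (S = 54): continuation = 1/1.06·[0.4727·0.0000 + 0.5273·0.0000] = 0.0000; exercise value = 0.0000 ≤ continuation, so V_ud = 0.0000
Node dd (S = 32): continuation = 1/1.06·[0.4727·0.0000 + 0.5273·14.4000] = 7.1630; exercise value = 8.0000 > continuation, so V_dd = 8.0000 (exercise)
Node u (S = 67.5): continuation = 1/1.06·[0.4727·0.0000 + 0.5273·0.0000] = 0.0000; exercise value = 0.0000 ≤ continuation, so V_u = 0.0000
Node d (S = 40): continuation = 1/1.06·[0.4727·0.0000 + 0.5273·8.0000] = 3.9794; exercise value = 0.0000 ≤ continuation, so V_d = 3.9794
Node 0 (S = 50): continuation = 1/1.06·[0.4727·0.0000 + 0.5273·3.9794] = 1.9795; exercise value = 0.0000 ≤ continuation, so V_0 = 1.9795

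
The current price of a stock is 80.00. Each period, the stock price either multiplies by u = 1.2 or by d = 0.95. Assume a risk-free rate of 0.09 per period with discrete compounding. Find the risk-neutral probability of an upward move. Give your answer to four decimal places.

Risk-neutral probability p = (1 + 0.09 − 0.95)/(1.2 − 0.95) = 0.1400/0.2500 = 0.5600

p = 0.5600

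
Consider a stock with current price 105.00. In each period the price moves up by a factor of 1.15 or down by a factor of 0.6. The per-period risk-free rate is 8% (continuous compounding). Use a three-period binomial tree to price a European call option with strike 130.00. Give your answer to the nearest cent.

15.85

Risk-neutral probability p = (e^0.08 − 0.6)/(1.15 − 0.6) = 0.4833/0.5500 = 0.8787
Terminal stock prices: S_uuu = 159.7, S_uud = 83.32, S_udd = 43.47, S_ddd = 22.68
Terminal payoffs (S − K): max(29.69, 0) = 29.69, max(-46.68, 0) = 0, max(-86.53, 0) = 0, max(-107.3, 0) = 0
Node uu (S = 138.9): V_uu = e^(−0.08)·[0.8787·29.6919 + 0.1213·0.0000] = 24.0844
Node ud (S = 72.45): V_ud = e^(−0.08)·[0.8787·0.0000 + 0.1213·0.0000] = 0.0000
Node dd (S = 37.8): V_dd = e^(−0.08)·[0.8787·0.0000 + 0.1213·0.0000] = 0.0000
Node u (S = 120.7): V_u = e^(−0.08)·[0.8787·24.0844 + 0.1213·0.0000] = 19.5360
Node d (S = 63): V_d = e^(−0.08)·[0.8787·0.0000 + 0.1213·0.0000] = 0.0000
Node 0 (S = 105): V_0 = e^(−0.08)·[0.8787·19.5360 + 0.1213·0.0000] = 15.8465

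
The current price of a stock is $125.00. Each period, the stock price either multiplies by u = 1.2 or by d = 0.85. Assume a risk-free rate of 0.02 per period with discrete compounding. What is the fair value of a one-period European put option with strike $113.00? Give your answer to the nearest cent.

Risk-neutral probability p = (1 + 0.02 − 0.85)/(1.2 − 0.85) = 0.1700/0.3500 = 0.4857
Terminal stock prices: S_u = 150, S_d = 106.2
Terminal payoffs (K − S): max(-37, 0) = 0, max(6.75, 0) = 6.75
Node 0 (S = 125): V_0 = 1/1.02·[0.4857·0.0000 + 0.5143·6.7500] = 3.4034

$3.40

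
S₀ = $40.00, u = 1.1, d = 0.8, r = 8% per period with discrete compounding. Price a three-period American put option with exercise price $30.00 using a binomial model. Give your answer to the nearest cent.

$0.03

Risk-neutral probability p = (1 + 0.08 − 0.8)/(1.1 − 0.8) = 0.2800/0.3000 = 0.9333
Terminal stock prices: S_uuu = 53.24, S_uud = 38.72, S_udd = 28.16, S_ddd = 20.48
Terminal payoffs (K − S): max(-23.24, 0) = 0, max(-8.72, 0) = 0, max(1.84, 0) = 1.84, max(9.52, 0) = 9.52
Node uu (S = 48.4): continuation = 1/1.08·[0.9333·0.0000 + 0.0667·0.0000] = 0.0000; exercise value = 0.0000 ≤ continuation, so V_uu = 0.0000
Node ud (S = 35.2): continuation = 1/1.08·[0.9333·0.0000 + 0.0667·1.8400] = 0.1136; exercise value = 0.0000 ≤ continuation, so V_ud = 0.1136
Node dd (S = 25.6): continuation = 1/1.08·[0.9333·1.8400 + 0.0667·9.5200] = 2.1778; exercise value = 4.4000 > continuation, so V_dd = 4.4000 (exercise)
Node u (S = 44): continuation = 1/1.08·[0.9333·0.0000 + 0.0667·0.1136] = 0.0070; exercise value = 0.0000 ≤ continuation, so V_u = 0.0070
Node d (S = 32): continuation = 1/1.08·[0.9333·0.1136 + 0.0667·4.4000] = 0.3698; exercise value = 0.0000 ≤ continuation, so V_d = 0.3698
Node 0 (S = 40): continuation = 1/1.08·[0.9333·0.0070 + 0.0667·0.3698] = 0.0289; exercise value = 0.0000 ≤ continuation, so V_0 = 0.0289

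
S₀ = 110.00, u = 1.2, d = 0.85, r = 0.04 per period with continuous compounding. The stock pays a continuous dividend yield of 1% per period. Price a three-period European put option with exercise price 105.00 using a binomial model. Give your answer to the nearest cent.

Per-period risk-free factor R = e^0.04 = 1.0408; dividend-adjusted growth = e^(0.04−0.01) = 1.0305.
Risk-neutral probability p = (1.0305 − 0.85)/(1.2 − 0.85) = 0.1805/0.3500 = 0.5156
Terminal stock prices: S_uuu = 190.1, S_uud = 134.6, S_udd = 95.37, S_ddd = 67.55
Terminal payoffs (K − S): max(-85.08, 0) = 0, max(-29.64, 0) = 0, max(9.63, 0) = 9.63, max(37.45, 0) = 37.45
Node uu (S = 158.4): V_uu = e^(−0.04)·[0.5156·0.0000 + 0.4844·0.0000] = 0.0000
Node ud (S = 112.2): V_ud = e^(−0.04)·[0.5156·0.0000 + 0.4844·9.6300] = 4.4820
Node dd (S = 79.47): V_dd = e^(−0.04)·[0.5156·9.6300 + 0.4844·37.4463] = 22.1987
Node u (S = 132): V_u = e^(−0.04)·[0.5156·0.0000 + 0.4844·4.4820] = 2.0860
Node d (S = 93.5): V_d = e^(−0.04)·[0.5156·4.4820 + 0.4844·22.1987] = 12.5520
Node 0 (S = 110): V_0 = e^(−0.04)·[0.5156·2.0860 + 0.4844·12.5520] = 6.8753

6.88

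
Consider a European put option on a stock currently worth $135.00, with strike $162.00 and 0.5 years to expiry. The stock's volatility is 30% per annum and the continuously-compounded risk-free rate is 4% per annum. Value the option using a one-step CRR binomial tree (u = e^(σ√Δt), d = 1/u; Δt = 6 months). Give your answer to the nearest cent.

CRR parameters: u = e^(σ√Δt) = e^(0.3·√0.5) = 1.2363, d = 1/u = 0.8089
Per-period rate: rΔt = 0.04·0.5 = 0.02, so R = e^0.02 = 1.0202
Risk-neutral probability p = (e^0.02 − 0.8089)/(1.2363 − 0.8089) = 0.2113/0.4275 = 0.4944
Terminal stock prices: S_u = 166.9, S_d = 109.2
Terminal payoffs (K − S): max(-4.902, 0) = 0, max(52.8, 0) = 52.8
Node 0 (S = 135): V_0 = e^(−0.02)·[0.4944·0.0000 + 0.5056·52.8042] = 26.1679

$26.17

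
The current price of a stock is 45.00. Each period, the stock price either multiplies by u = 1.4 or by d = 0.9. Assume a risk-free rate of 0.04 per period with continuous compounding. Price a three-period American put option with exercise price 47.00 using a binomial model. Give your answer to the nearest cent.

Risk-neutral probability p = (e^0.04 − 0.9)/(1.4 − 0.9) = 0.1408/0.5000 = 0.2816
Terminal stock prices: S_uuu = 123.5, S_uud = 79.38, S_udd = 51.03, S_ddd = 32.81
Terminal payoffs (K − S): max(-76.48, 0) = 0, max(-32.38, 0) = 0, max(-4.03, 0) = 0, max(14.19, 0) = 14.19
Node uu (S = 88.2): continuation = e^(−0.04)·[0.2816·0.0000 + 0.7184·0.0000] = 0.0000; exercise value = 0.0000 ≤ continuation, so V_uu = 0.0000
Node ud (S = 56.7): continuation = e^(−0.04)·[0.2816·0.0000 + 0.7184·0.0000] = 0.0000; exercise value = 0.0000 ≤ continuation, so V_ud = 0.0000
Node dd (S = 36.45): continuation = e^(−0.04)·[0.2816·0.0000 + 0.7184·14.1950] = 9.7975; exercise value = 10.5500 > continuation, so V_dd = 10.5500 (exercise)
Node u (S = 63): continuation = e^(−0.04)·[0.2816·0.0000 + 0.7184·0.0000] = 0.0000; exercise value = 0.0000 ≤ continuation, so V_u = 0.0000
Node d (S = 40.5): continuation = e^(−0.04)·[0.2816·0.0000 + 0.7184·10.5500] = 7.2817; exercise value = 6.5000 ≤ continuation, so V_d = 7.2817
Node 0 (S = 45): continuation = e^(−0.04)·[0.2816·0.0000 + 0.7184·7.2817] = 5.0259; exercise value = 2.0000 ≤ continuation, so V_0 = 5.0259

5.03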